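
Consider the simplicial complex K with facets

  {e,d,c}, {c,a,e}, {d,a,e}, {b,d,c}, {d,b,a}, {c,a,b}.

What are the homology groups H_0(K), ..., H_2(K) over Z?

H_0 = Z,  H_1 = 0,  H_2 = Z.

Order the vertices as a < b < c < d < e. Listing each simplex with vertices in this order, K has dimension 2 with simplices:

  0-simplices (5): a, b, c, d, e
  1-simplices (9): ab, ac, ad, ae, bc, bd, cd, ce, de
  2-simplices (6): abc, abd, ace, ade, bcd, cde

Hence C_0 ≅ Z^5, C_1 ≅ Z^9, C_2 ≅ Z^6.

∂_1: C_1 → C_0 maps an edge to its endpoints' difference, ∂[p,q] = q − p.
As a 5×9 matrix over Z this has rank 4, with invariant factors (1,1,1,1).

∂_2: C_2 → C_1 maps a triangle to the signed sum of its edges. For instance
  ∂abc = bc − ac + ab,
  ∂cde = de − ce + cd.
As a 9×6 matrix over Z this has rank 5, with invariant factors (1,1,1,1,1).

Reading off H_k = ker ∂_k / im ∂_{k+1}:

  H_0: rank C_0 − rank ∂_1 = 5 − 4 = 1, and the invariant factors of ∂_1 are all 1, so H_0 ≅ Z.
  H_1: rank ker ∂_1 − rank ∂_2 = (9 − 4) − 5 = 0, and the invariant factors of ∂_2 are all 1, so H_1 ≅ 0.
  H_2: rank ker ∂_2 − rank ∂_3 = (6 − 5) − 0 = 1, and there is no ∂_3, so H_2 ≅ Z.

As a check, the Euler characteristic is 5 − 9 + 6 = 2, which agrees with 1 − 0 + 1 = 2.
(K is a triangulation of the 2-sphere S^2.)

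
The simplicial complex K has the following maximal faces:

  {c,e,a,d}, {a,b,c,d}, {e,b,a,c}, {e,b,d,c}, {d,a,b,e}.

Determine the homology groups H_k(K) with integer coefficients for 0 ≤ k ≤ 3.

We work with the vertex ordering a < b < c < d < e. The simplices of K, each written with vertices in increasing order, are:

  0-simplices (5): a, b, c, d, e
  1-simplices (10): ab, ac, ad, ae, bc, bd, be, cd, ce, de
  2-simplices (10): abc, abd, abe, acd, ace, ade, bcd, bce, bde, cde
  3-simplices (5): abcd, abce, abde, acde, bcde

Hence C_0 ≅ Z^5, C_1 ≅ Z^10, C_2 ≅ Z^10, C_3 ≅ Z^5.

Boundary ∂_1: C_1 → C_0 maps an edge to its endpoints' difference, ∂[p,q] = q − p. For instance
  ∂cd = d − c.
The 5×10 boundary matrix has rank 4 and Smith normal form diag(1,1,1,1).

∂_2: C_2 → C_1 acts by ∂[p,q,r] = [q,r] − [p,r] + [p,q]. For instance
  ∂abe = be − ae + ab,
  ∂acd = cd − ad + ac.
As a 10×10 matrix over Z this has rank 6, with invariant factors (1,1,1,1,1,1).

∂_3: C_3 → C_2 sends each 3-simplex σ to the alternating sum Σ_i (−1)^i (σ with its i-th vertex removed). For instance
  ∂acde = cde − ade + ace − acd,
  ∂abde = bde − ade + abe − abd.
The 10×5 boundary matrix has rank 4 and Smith normal form diag(1,1,1,1).

Reading off H_k = ker ∂_k / im ∂_{k+1}:

  H_0: rank C_0 − rank ∂_1 = 5 − 4 = 1, and the invariant factors of ∂_1 are all 1, so H_0 = Z.
  H_1: rank ker ∂_1 − rank ∂_2 = (10 − 4) − 6 = 0, and the invariant factors of ∂_2 are all 1, so H_1 = 0.
  H_2: rank ker ∂_2 − rank ∂_3 = (10 − 6) − 4 = 0, and the invariant factors of ∂_3 are all 1, so H_2 = 0.
  H_3: rank ker ∂_3 − rank ∂_4 = (5 − 4) − 0 = 1, and there is no ∂_4, so H_3 = Z.

As a check, the Euler characteristic is 5 − 10 + 10 − 5 = 0, which agrees with 1 − 0 + 0 − 1 = 0.

H_0 ≅ Z,  H_1 = 0,  H_2 = 0,  H_3 ≅ Z.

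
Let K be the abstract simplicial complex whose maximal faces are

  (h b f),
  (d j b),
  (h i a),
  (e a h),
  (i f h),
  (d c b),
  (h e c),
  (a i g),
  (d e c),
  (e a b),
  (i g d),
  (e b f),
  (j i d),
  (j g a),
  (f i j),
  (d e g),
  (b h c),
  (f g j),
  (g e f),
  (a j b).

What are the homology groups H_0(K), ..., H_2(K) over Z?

H_0 ≅ Z,  H_1 ≅ Z ⊕ Z/2,  H_2 = 0.

Order the vertices as a < b < c < d < e < f < g < h < i < j. Listing each simplex with vertices in this order, K has dimension 2 with simplices:

  0-simplices (10): a, b, c, d, e, f, g, h, i, j
  1-simplices (30): ab, ae, ag, ah, ai, aj, bc, bd, be, bf, bh, bj, cd, ce, ch, de, dg, di, dj, ef, eg, eh, fg, fh, fi, fj, gi, gj, hi, ij
  2-simplices (20): abe, abj, aeh, agi, agj, ahi, bcd, bch, bdj, bef, bfh, cde, ceh, deg, dgi, dij, efg, fgj, fhi, fij

so the chain groups are C_0 ≅ Z^10, C_1 ≅ Z^30, C_2 ≅ Z^20.

∂_1: C_1 → C_0 is given by ∂[p,q] = [q] − [p]. For instance
  ∂di = i − d.
The 10×30 boundary matrix has rank 9 and Smith normal form diag(1,1,1,1,1,1,1,1,1).

Boundary ∂_2: C_2 → C_1 sends each 2-simplex [p,q,r] to [q,r] − [p,r] + [p,q]. For instance
  ∂agi = gi − ai + ag,
  ∂cde = de − ce + cd.
As a 30×20 matrix over Z this has rank 20, with invariant factors (1,1,1,1,1,1,1,1,1,1,1,1,1,1,1,1,1,1,1,2).

Reading off H_k = ker ∂_k / im ∂_{k+1}:

  H_0: rank C_0 − rank ∂_1 = 10 − 9 = 1, and the invariant factors of ∂_1 are all 1, so H_0 = Z.
  H_1: rank ker ∂_1 − rank ∂_2 = (30 − 9) − 20 = 1, and ∂_2 has invariant factor 2 > 1, so H_1 = Z ⊕ Z/2.
  H_2: rank ker ∂_2 − rank ∂_3 = (20 − 20) − 0 = 0, and there is no ∂_3, so H_2 = 0.

(K is a triangulation of the Klein bottle.)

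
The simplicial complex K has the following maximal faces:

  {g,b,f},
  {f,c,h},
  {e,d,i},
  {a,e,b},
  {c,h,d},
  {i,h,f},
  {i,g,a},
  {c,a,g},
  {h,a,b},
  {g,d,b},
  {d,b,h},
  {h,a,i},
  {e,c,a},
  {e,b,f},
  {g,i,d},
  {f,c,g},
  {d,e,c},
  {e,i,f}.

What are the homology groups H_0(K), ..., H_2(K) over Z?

Order the vertices as a < b < c < d < e < f < g < h < i. Listing each simplex with vertices in this order, K has dimension 2 with simplices:

  0-simplices (9): a, b, c, d, e, f, g, h, i
  1-simplices (27): ab, ac, ae, ag, ah, ai, bd, be, bf, bg, bh, cd, ce, cf, cg, ch, de, dg, dh, di, ef, ei, fg, fh, fi, gi, hi
  2-simplices (18): abe, abh, ace, acg, agi, ahi, bdg, bdh, bef, bfg, cde, cdh, cfg, cfh, dei, dgi, efi, fhi

Hence C_0 ≅ Z^9, C_1 ≅ Z^27, C_2 ≅ Z^18.

The boundary map ∂_1: C_1 → C_0 maps an edge to its endpoints' difference, ∂[p,q] = q − p. For instance
  ∂ah = h − a.
As a 9×27 matrix over Z this has rank 8, with invariant factors (1,1,1,1,1,1,1,1).

The boundary map ∂_2: C_2 → C_1 sends each 2-simplex [p,q,r] to [q,r] − [p,r] + [p,q]. For instance
  ∂acg = cg − ag + ac,
  ∂bdg = dg − bg + bd.
The resulting 27×18 matrix has rank 17, and its Smith normal form has invariant factors (1,1,1,1,1,1,1,1,1,1,1,1,1,1,1,1,1).

Now H_k = ker ∂_k / im ∂_{k+1}, so:

  H_0: rank C_0 − rank ∂_1 = 9 − 8 = 1, and the invariant factors of ∂_1 are all 1, so H_0 ≅ Z.
  H_1: rank ker ∂_1 − rank ∂_2 = (27 − 8) − 17 = 2, and the invariant factors of ∂_2 are all 1, so H_1 ≅ Z^2.
  H_2: rank ker ∂_2 − rank ∂_3 = (18 − 17) − 0 = 1, and there is no ∂_3, so H_2 ≅ Z.

H_0 ≅ Z,  H_1 ≅ Z^2,  H_2 ≅ Z.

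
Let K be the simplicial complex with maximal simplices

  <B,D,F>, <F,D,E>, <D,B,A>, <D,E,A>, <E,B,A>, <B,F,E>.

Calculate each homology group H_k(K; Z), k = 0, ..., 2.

Take the total order A < B < D < E < F on the vertex set. Then K (dimension 2) consists of the simplices:

  0-simplices (5): A, B, D, E, F
  1-simplices (9): AB, AD, AE, BD, BE, BF, DE, DF, EF
  2-simplices (6): ABD, ABE, ADE, BDF, BEF, DEF

Hence C_0 ≅ Z^5, C_1 ≅ Z^9, C_2 ≅ Z^6.

∂_1: C_1 → C_0 sends each edge [p,q] (with p < q) to q − p.
As a 5×9 matrix over Z this has rank 4, with invariant factors (1,1,1,1).

The boundary map ∂_2: C_2 → C_1 sends each 2-simplex [p,q,r] to [q,r] − [p,r] + [p,q]. For instance
  ∂BDF = DF − BF + BD,
  ∂ABE = BE − AE + AB.
This gives a 9×6 integer matrix of rank 5; reducing to Smith normal form yields diagonal entries (1,1,1,1,1).

Computing H_k = (kernel of ∂_k) / (image of ∂_{k+1}):

  H_0: rank C_0 − rank ∂_1 = 5 − 4 = 1, and the invariant factors of ∂_1 are all 1, so H_0 ≅ Z.
  H_1: rank ker ∂_1 − rank ∂_2 = (9 − 4) − 5 = 0, and the invariant factors of ∂_2 are all 1, so H_1 ≅ 0.
  H_2: rank ker ∂_2 − rank ∂_3 = (6 − 5) − 0 = 1, and there is no ∂_3, so H_2 ≅ Z.

As a check, the Euler characteristic is 5 − 9 + 6 = 2, which agrees with 1 − 0 + 1 = 2.
(K is a triangulation of the 2-sphere S^2.)

H_0 ≅ Z,  H_1 = 0,  H_2 ≅ Z.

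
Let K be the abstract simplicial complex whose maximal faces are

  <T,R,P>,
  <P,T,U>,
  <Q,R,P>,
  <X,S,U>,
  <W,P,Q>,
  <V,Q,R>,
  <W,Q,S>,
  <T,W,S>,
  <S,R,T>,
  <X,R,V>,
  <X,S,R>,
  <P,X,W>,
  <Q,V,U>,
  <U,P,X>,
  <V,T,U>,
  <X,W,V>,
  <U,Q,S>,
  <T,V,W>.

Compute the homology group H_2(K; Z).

Order the vertices as P < Q < R < S < T < U < V < W < X. Listing each simplex with vertices in this order, K has dimension 2 with simplices:

  0-simplices (9): P, Q, R, S, T, U, V, W, X
  1-simplices (27): PQ, PR, PT, PU, PW, PX, QR, QS, QU, QV, QW, RS, RT, RV, RX, ST, SU, SW, SX, TU, TV, TW, UV, UX, VW, VX, WX
  2-simplices (18): PQR, PQW, PRT, PTU, PUX, PWX, QRV, QSU, QSW, QUV, RST, RSX, RVX, STW, SUX, TUV, TVW, VWX

Hence C_0 ≅ Z^9, C_1 ≅ Z^27, C_2 ≅ Z^18.

∂_1: C_1 → C_0 is given by ∂[p,q] = [q] − [p]. For instance
  ∂SU = U − S.
This gives a 9×27 integer matrix of rank 8; reducing to Smith normal form yields diagonal entries (1,1,1,1,1,1,1,1).

Boundary ∂_2: C_2 → C_1 sends each 2-simplex [p,q,r] to [q,r] − [p,r] + [p,q]. For instance
  ∂QSW = SW − QW + QS,
  ∂RSX = SX − RX + RS.
As a 27×18 matrix over Z this has rank 17, with invariant factors (1,1,1,1,1,1,1,1,1,1,1,1,1,1,1,1,1).

From H_k ≅ ker(∂_k) / im(∂_{k+1}) we obtain:

  H_2: rank ker ∂_2 − rank ∂_3 = (18 − 17) − 0 = 1, and there is no ∂_3, so H_2 = Z.

H_2 ≅ Z.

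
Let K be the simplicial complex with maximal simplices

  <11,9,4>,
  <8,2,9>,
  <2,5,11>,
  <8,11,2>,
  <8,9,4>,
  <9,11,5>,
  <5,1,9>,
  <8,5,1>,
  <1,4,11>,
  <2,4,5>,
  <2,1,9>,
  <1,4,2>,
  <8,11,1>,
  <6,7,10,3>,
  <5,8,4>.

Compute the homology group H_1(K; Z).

Order the vertices as 1 < 2 < 3 < 4 < 5 < 6 < 7 < 8 < 9 < 10 < 11. Listing each simplex with vertices in this order, K has dimension 3 with simplices:

  0-simplices (11): [1], [2], [3], [4], [5], [6], [7], [8], [9], [10], [11]
  1-simplices (27): (27 of them)
  2-simplices (18): (18 of them)
  3-simplices (1): [3,6,7,10]

so the chain groups are C_0 ≅ Z^11, C_1 ≅ Z^27, C_2 ≅ Z^18, C_3 ≅ Z^1.

The boundary map ∂_1: C_1 → C_0 is given by ∂[p,q] = [q] − [p]. For instance
  ∂[5,11] = [11] − [5].
As a 11×27 matrix over Z this has rank 9, with invariant factors (1,1,1,1,1,1,1,1,1).

∂_2: C_2 → C_1 acts by ∂[p,q,r] = [q,r] − [p,r] + [p,q]. For instance
  ∂[1,8,11] = [8,11] − [1,11] + [1,8],
  ∂[2,8,9] = [8,9] − [2,9] + [2,8].
The resulting 27×18 matrix has rank 16, and its Smith normal form has invariant factors (1,1,1,1,1,1,1,1,1,1,1,1,1,1,1,1).

The boundary map ∂_3: C_3 → C_2 sends each 3-simplex σ to the alternating sum Σ_i (−1)^i (σ with its i-th vertex removed). For instance
  ∂[3,6,7,10] = [6,7,10] − [3,7,10] + [3,6,10] − [3,6,7].
The 18×1 boundary matrix has rank 1 and Smith normal form diag(1).

From H_k ≅ ker(∂_k) / im(∂_{k+1}) we obtain:

  H_1: rank ker ∂_1 − rank ∂_2 = (27 − 9) − 16 = 2, and the invariant factors of ∂_2 are all 1, so H_1 = Z^2.

H_1 = Z^2.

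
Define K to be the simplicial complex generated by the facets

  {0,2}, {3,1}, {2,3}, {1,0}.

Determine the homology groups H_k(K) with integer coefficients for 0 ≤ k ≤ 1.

Order the vertices as 0 < 1 < 2 < 3. Listing each simplex with vertices in this order, K has dimension 1 with simplices:

  0-simplices (4): [0], [1], [2], [3]
  1-simplices (4): [0,1], [0,2], [1,3], [2,3]

Hence C_0 ≅ Z^4, C_1 ≅ Z^4.

Boundary ∂_1: C_1 → C_0 sends each edge [p,q] (with p < q) to q − p.
This gives a 4×4 integer matrix of rank 3; reducing to Smith normal form yields diagonal entries (1,1,1).

From H_k ≅ ker(∂_k) / im(∂_{k+1}) we obtain:

  H_0: rank C_0 − rank ∂_1 = 4 − 3 = 1, and the invariant factors of ∂_1 are all 1, so H_0 = Z.
  H_1: rank ker ∂_1 − rank ∂_2 = (4 − 3) − 0 = 1, and there is no ∂_2, so H_1 = Z.

H_0 ≅ Z,  H_1 ≅ Z.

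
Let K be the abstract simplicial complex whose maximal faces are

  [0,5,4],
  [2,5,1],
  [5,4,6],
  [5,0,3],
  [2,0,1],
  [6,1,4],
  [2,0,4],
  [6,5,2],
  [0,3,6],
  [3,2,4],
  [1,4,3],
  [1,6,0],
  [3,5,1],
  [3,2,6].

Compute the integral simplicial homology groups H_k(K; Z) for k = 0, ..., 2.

We work with the vertex ordering 0 < 1 < 2 < 3 < 4 < 5 < 6. The simplices of K, each written with vertices in increasing order, are:

  0-simplices (7): [0], [1], [2], [3], [4], [5], [6]
  1-simplices (21): [0,1], [0,2], [0,3], [0,4], [0,5], [0,6], [1,2], [1,3], [1,4], [1,5], [1,6], [2,3], [2,4], [2,5], [2,6], [3,4], [3,5], [3,6], [4,5], [4,6], [5,6]
  2-simplices (14): [0,1,2], [0,1,6], [0,2,4], [0,3,5], [0,3,6], [0,4,5], [1,2,5], [1,3,4], [1,3,5], [1,4,6], [2,3,4], [2,3,6], [2,5,6], [4,5,6]

Hence C_0 ≅ Z^7, C_1 ≅ Z^21, C_2 ≅ Z^14.

The boundary map ∂_1: C_1 → C_0 sends each edge [p,q] (with p < q) to q − p. For instance
  ∂[0,1] = [1] − [0].
The 7×21 boundary matrix has rank 6 and Smith normal form diag(1,1,1,1,1,1).

The boundary map ∂_2: C_2 → C_1 acts by ∂[p,q,r] = [q,r] − [p,r] + [p,q]. For instance
  ∂[0,3,5] = [3,5] − [0,5] + [0,3],
  ∂[0,2,4] = [2,4] − [0,4] + [0,2].
As a 21×14 matrix over Z this has rank 13, with invariant factors (1,1,1,1,1,1,1,1,1,1,1,1,1).

From H_k ≅ ker(∂_k) / im(∂_{k+1}) we obtain:

  H_0: rank C_0 − rank ∂_1 = 7 − 6 = 1, and the invariant factors of ∂_1 are all 1, so H_0 = Z.
  H_1: rank ker ∂_1 − rank ∂_2 = (21 − 6) − 13 = 2, and the invariant factors of ∂_2 are all 1, so H_1 = Z^2.
  H_2: rank ker ∂_2 − rank ∂_3 = (14 − 13) − 0 = 1, and there is no ∂_3, so H_2 = Z.

As a check, the Euler characteristic is 7 − 21 + 14 = 0, which agrees with 1 − 2 + 1 = 0.

H_0 ≅ Z,  H_1 ≅ Z^2,  H_2 ≅ Z.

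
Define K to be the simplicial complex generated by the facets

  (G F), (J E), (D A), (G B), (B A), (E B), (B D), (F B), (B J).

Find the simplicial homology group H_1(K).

K has 7 vertices, 9 edges.
rank ∂_1 = 6, rank ∂_2 = 0 ⇒ b_1 = 9 − 6 − 0 = 3. So H_1 ≅ Z^3.

H_1 = Z^3.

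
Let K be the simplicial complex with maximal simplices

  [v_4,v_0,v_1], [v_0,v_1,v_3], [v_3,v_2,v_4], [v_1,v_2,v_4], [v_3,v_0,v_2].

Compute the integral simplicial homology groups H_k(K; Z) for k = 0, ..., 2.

Take the total order v_0 < v_1 < v_2 < v_3 < v_4 on the vertex set. Then K (dimension 2) consists of the simplices:

  0-simplices (5): [v_0], [v_1], [v_2], [v_3], [v_4]
  1-simplices (10): [v_0,v_1], [v_0,v_2], [v_0,v_3], [v_0,v_4], [v_1,v_2], [v_1,v_3], [v_1,v_4], [v_2,v_3], [v_2,v_4], [v_3,v_4]
  2-simplices (5): [v_0,v_1,v_3], [v_0,v_1,v_4], [v_0,v_2,v_3], [v_1,v_2,v_4], [v_2,v_3,v_4]

so the chain groups are C_0 ≅ Z^5, C_1 ≅ Z^10, C_2 ≅ Z^5.

The boundary map ∂_1: C_1 → C_0 sends each edge [p,q] (with p < q) to q − p. For instance
  ∂[v_2,v_4] = [v_4] − [v_2].
The resulting 5×10 matrix has rank 4, and its Smith normal form has invariant factors (1,1,1,1).

The boundary map ∂_2: C_2 → C_1 sends each 2-simplex [p,q,r] to [q,r] − [p,r] + [p,q]. For instance
  ∂[v_0,v_1,v_3] = [v_1,v_3] − [v_0,v_3] + [v_0,v_1],
  ∂[v_0,v_2,v_3] = [v_2,v_3] − [v_0,v_3] + [v_0,v_2].
The resulting 10×5 matrix has rank 5, and its Smith normal form has invariant factors (1,1,1,1,1).

Reading off H_k = ker ∂_k / im ∂_{k+1}:

  H_0: rank C_0 − rank ∂_1 = 5 − 4 = 1, and the invariant factors of ∂_1 are all 1, so H_0 ≅ Z.
  H_1: rank ker ∂_1 − rank ∂_2 = (10 − 4) − 5 = 1, and the invariant factors of ∂_2 are all 1, so H_1 ≅ Z.
  H_2: rank ker ∂_2 − rank ∂_3 = (5 − 5) − 0 = 0, and there is no ∂_3, so H_2 ≅ 0.

As a check, the Euler characteristic is 5 − 10 + 5 = 0, which agrees with 1 − 1 + 0 = 0.

H_0 = Z,  H_1 = Z,  H_2 = 0.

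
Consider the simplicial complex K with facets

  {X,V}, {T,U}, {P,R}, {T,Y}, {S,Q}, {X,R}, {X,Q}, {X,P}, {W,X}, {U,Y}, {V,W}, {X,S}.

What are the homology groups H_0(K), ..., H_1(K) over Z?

H_0 = Z^2,  H_1 = Z^4.

We work with the vertex ordering P < Q < R < S < T < U < V < W < X < Y. The simplices of K, each written with vertices in increasing order, are:

  0-simplices (10): P, Q, R, S, T, U, V, W, X, Y
  1-simplices (12): PR, PX, QS, QX, RX, SX, TU, TY, UY, VW, VX, WX

Hence C_0 ≅ Z^10, C_1 ≅ Z^12.

The boundary map ∂_1: C_1 → C_0 sends each edge [p,q] (with p < q) to q − p. For instance
  ∂VW = W − V.
The 10×12 boundary matrix has rank 8 and Smith normal form diag(1,1,1,1,1,1,1,1).

Computing H_k = (kernel of ∂_k) / (image of ∂_{k+1}):

  H_0: rank C_0 − rank ∂_1 = 10 − 8 = 2, and the invariant factors of ∂_1 are all 1, so H_0 ≅ Z^2.
  H_1: rank ker ∂_1 − rank ∂_2 = (12 − 8) − 0 = 4, and there is no ∂_2, so H_1 ≅ Z^4.

As a check, the Euler characteristic is 10 − 12 = -2, which agrees with 2 − 4 = -2.
(K is a triangulation of the disjoint union of the circle S^1 and a wedge of 3 circles.)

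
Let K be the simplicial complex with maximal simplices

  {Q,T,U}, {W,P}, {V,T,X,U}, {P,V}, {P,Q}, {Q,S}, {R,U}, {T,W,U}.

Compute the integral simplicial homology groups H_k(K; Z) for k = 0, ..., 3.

K has 9 vertices, 15 edges, 6 triangles, 1 3-simplex.
rank ∂_0 = 0, rank ∂_1 = 8 ⇒ b_0 = 9 − 0 − 8 = 1; all invariant factors of ∂_1 are 1 so no torsion. So H_0 = Z.
rank ∂_1 = 8, rank ∂_2 = 5 ⇒ b_1 = 15 − 8 − 5 = 2; all invariant factors of ∂_2 are 1 so no torsion. So H_1 = Z^2.
rank ∂_2 = 5, rank ∂_3 = 1 ⇒ b_2 = 6 − 5 − 1 = 0; all invariant factors of ∂_3 are 1 so no torsion. So H_2 = 0.
rank ∂_3 = 1, rank ∂_4 = 0 ⇒ b_3 = 1 − 1 − 0 = 0. So H_3 = 0.

H_0 ≅ Z,  H_1 ≅ Z^2,  H_2 = 0,  H_3 = 0.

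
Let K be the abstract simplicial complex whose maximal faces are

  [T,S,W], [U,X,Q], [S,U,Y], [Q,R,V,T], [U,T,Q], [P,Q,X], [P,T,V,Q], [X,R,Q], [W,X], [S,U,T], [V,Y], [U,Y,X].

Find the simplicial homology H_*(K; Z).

Order the vertices as P < Q < R < S < T < U < V < W < X < Y. Listing each simplex with vertices in this order, K has dimension 3 with simplices:

  0-simplices (10): P, Q, R, S, T, U, V, W, X, Y
  1-simplices (24): PQ, PT, PV, PX, QR, QT, QU, QV, QX, RT, RV, RX, ST, SU, SW, SY, TU, TV, TW, UX, UY, VY, WX, XY
  2-simplices (15): PQT, PQV, PQX, PTV, QRT, QRV, QRX, QTU, QTV, QUX, RTV, STU, STW, SUY, UXY
  3-simplices (2): PQTV, QRTV

so the chain groups are C_0 ≅ Z^10, C_1 ≅ Z^24, C_2 ≅ Z^15, C_3 ≅ Z^2.

The boundary map ∂_1: C_1 → C_0 is given by ∂[p,q] = [q] − [p]. For instance
  ∂RT = T − R.
The 10×24 boundary matrix has rank 9 and Smith normal form diag(1,1,1,1,1,1,1,1,1).

∂_2: C_2 → C_1 acts by ∂[p,q,r] = [q,r] − [p,r] + [p,q]. For instance
  ∂QTV = TV − QV + QT,
  ∂SUY = UY − SY + SU.
This gives a 24×15 integer matrix of rank 13; reducing to Smith normal form yields diagonal entries (1,1,1,1,1,1,1,1,1,1,1,1,1).

The boundary map ∂_3: C_3 → C_2 sends each 3-simplex σ to the alternating sum Σ_i (−1)^i (σ with its i-th vertex removed). For instance
  ∂PQTV = QTV − PTV + PQV − PQT,
  ∂QRTV = RTV − QTV + QRV − QRT.
The resulting 15×2 matrix has rank 2, and its Smith normal form has invariant factors (1,1).

Computing H_k = (kernel of ∂_k) / (image of ∂_{k+1}):

  H_0: rank C_0 − rank ∂_1 = 10 − 9 = 1, and the invariant factors of ∂_1 are all 1, so H_0 ≅ Z.
  H_1: rank ker ∂_1 − rank ∂_2 = (24 − 9) − 13 = 2, and the invariant factors of ∂_2 are all 1, so H_1 ≅ Z^2.
  H_2: rank ker ∂_2 − rank ∂_3 = (15 − 13) − 2 = 0, and the invariant factors of ∂_3 are all 1, so H_2 ≅ 0.
  H_3: rank ker ∂_3 − rank ∂_4 = (2 − 2) − 0 = 0, and there is no ∂_4, so H_3 ≅ 0.

H_0 = Z,  H_1 = Z^2,  H_2 = 0,  H_3 = 0.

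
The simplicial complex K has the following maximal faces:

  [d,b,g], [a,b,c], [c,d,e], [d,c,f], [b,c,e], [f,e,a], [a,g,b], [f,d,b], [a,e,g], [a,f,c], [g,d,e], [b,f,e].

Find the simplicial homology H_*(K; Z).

K has 7 vertices, 18 edges, 12 triangles.
rank ∂_0 = 0, rank ∂_1 = 6 ⇒ b_0 = 7 − 0 − 6 = 1; all invariant factors of ∂_1 are 1 so no torsion. So H_0 = Z.
rank ∂_1 = 6, rank ∂_2 = 12 ⇒ b_1 = 18 − 6 − 12 = 0; ∂_2 has invariant factor(s) [2] giving torsion. So H_1 = Z/2.
rank ∂_2 = 12, rank ∂_3 = 0 ⇒ b_2 = 12 − 12 − 0 = 0. So H_2 = 0.

H_0 ≅ Z,  H_1 ≅ Z/2,  H_2 = 0.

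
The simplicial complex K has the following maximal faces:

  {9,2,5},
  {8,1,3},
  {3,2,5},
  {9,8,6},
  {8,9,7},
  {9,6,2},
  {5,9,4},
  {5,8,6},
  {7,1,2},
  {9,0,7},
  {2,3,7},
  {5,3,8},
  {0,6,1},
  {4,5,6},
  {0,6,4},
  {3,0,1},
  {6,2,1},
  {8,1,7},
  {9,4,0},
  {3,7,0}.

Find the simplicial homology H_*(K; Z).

H_0 = Z,  H_1 = Z ⊕ Z/2,  H_2 = 0.

Take the total order 0 < 1 < 2 < 3 < 4 < 5 < 6 < 7 < 8 < 9 on the vertex set. Then K (dimension 2) consists of the simplices:

  0-simplices (10): [0], [1], [2], [3], [4], [5], [6], [7], [8], [9]
  1-simplices (30): (30 of them)
  2-simplices (20): (20 of them)

Hence C_0 ≅ Z^10, C_1 ≅ Z^30, C_2 ≅ Z^20.

The boundary map ∂_1: C_1 → C_0 sends each edge [p,q] (with p < q) to q − p. For instance
  ∂[5,9] = [9] − [5].
The resulting 10×30 matrix has rank 9, and its Smith normal form has invariant factors (1,1,1,1,1,1,1,1,1).

The boundary map ∂_2: C_2 → C_1 maps a triangle to the signed sum of its edges. For instance
  ∂[2,5,9] = [5,9] − [2,9] + [2,5],
  ∂[0,7,9] = [7,9] − [0,9] + [0,7].
As a 30×20 matrix over Z this has rank 20, with invariant factors (1,1,1,1,1,1,1,1,1,1,1,1,1,1,1,1,1,1,1,2).

From H_k ≅ ker(∂_k) / im(∂_{k+1}) we obtain:

  H_0: rank C_0 − rank ∂_1 = 10 − 9 = 1, and the invariant factors of ∂_1 are all 1, so H_0 = Z.
  H_1: rank ker ∂_1 − rank ∂_2 = (30 − 9) − 20 = 1, and ∂_2 has invariant factor 2 > 1, so H_1 = Z ⊕ Z/2.
  H_2: rank ker ∂_2 − rank ∂_3 = (20 − 20) − 0 = 0, and there is no ∂_3, so H_2 = 0.

As a check, the Euler characteristic is 10 − 30 + 20 = 0, which agrees with 1 − 1 + 0 = 0.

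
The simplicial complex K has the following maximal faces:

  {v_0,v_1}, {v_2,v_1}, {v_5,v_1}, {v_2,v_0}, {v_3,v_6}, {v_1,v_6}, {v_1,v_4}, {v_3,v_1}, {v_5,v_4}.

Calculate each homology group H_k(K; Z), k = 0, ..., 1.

K has 7 vertices, 9 edges.
rank ∂_0 = 0, rank ∂_1 = 6 ⇒ b_0 = 7 − 0 − 6 = 1; all invariant factors of ∂_1 are 1 so no torsion. So H_0 = Z.
rank ∂_1 = 6, rank ∂_2 = 0 ⇒ b_1 = 9 − 6 − 0 = 3. So H_1 = Z^3.

H_0 ≅ Z,  H_1 ≅ Z^3.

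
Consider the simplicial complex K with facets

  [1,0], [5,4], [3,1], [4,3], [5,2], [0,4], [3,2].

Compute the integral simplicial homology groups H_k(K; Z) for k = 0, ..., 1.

We work with the vertex ordering 0 < 1 < 2 < 3 < 4 < 5. The simplices of K, each written with vertices in increasing order, are:

  0-simplices (6): [0], [1], [2], [3], [4], [5]
  1-simplices (7): [0,1], [0,4], [1,3], [2,3], [2,5], [3,4], [4,5]

giving chain groups C_0 ≅ Z^6, C_1 ≅ Z^7.

∂_1: C_1 → C_0 maps an edge to its endpoints' difference, ∂[p,q] = q − p.
The resulting 6×7 matrix has rank 5, and its Smith normal form has invariant factors (1,1,1,1,1).

Computing H_k = (kernel of ∂_k) / (image of ∂_{k+1}):

  H_0: rank C_0 − rank ∂_1 = 6 − 5 = 1, and the invariant factors of ∂_1 are all 1, so H_0 = Z.
  H_1: rank ker ∂_1 − rank ∂_2 = (7 − 5) − 0 = 2, and there is no ∂_2, so H_1 = Z^2.

H_0 = Z,  H_1 = Z^2.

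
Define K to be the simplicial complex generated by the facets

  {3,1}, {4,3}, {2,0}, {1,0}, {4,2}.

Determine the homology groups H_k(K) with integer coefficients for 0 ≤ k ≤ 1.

Order the vertices as 0 < 1 < 2 < 3 < 4. Listing each simplex with vertices in this order, K has dimension 1 with simplices:

  0-simplices (5): [0], [1], [2], [3], [4]
  1-simplices (5): [0,1], [0,2], [1,3], [2,4], [3,4]

so the chain groups are C_0 ≅ Z^5, C_1 ≅ Z^5.

Boundary ∂_1: C_1 → C_0 maps an edge to its endpoints' difference, ∂[p,q] = q − p. For instance
  ∂[3,4] = [4] − [3].
As a 5×5 matrix over Z this has rank 4, with invariant factors (1,1,1,1).

Now H_k = ker ∂_k / im ∂_{k+1}, so:

  H_0: rank C_0 − rank ∂_1 = 5 − 4 = 1, and the invariant factors of ∂_1 are all 1, so H_0 ≅ Z.
  H_1: rank ker ∂_1 − rank ∂_2 = (5 − 4) − 0 = 1, and there is no ∂_2, so H_1 ≅ Z.

As a check, the Euler characteristic is 5 − 5 = 0, which agrees with 1 − 1 = 0.

H_0 ≅ Z,  H_1 ≅ Z.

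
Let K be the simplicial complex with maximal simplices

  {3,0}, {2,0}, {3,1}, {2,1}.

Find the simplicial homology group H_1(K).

Fix the vertex order 0 < 1 < 2 < 3 and write every simplex with vertices in increasing order. Then dim K = 1 and the simplices of K are:

  0-simplices (4): [0], [1], [2], [3]
  1-simplices (4): [0,2], [0,3], [1,2], [1,3]

so the chain groups are C_0 ≅ Z^4, C_1 ≅ Z^4.

Boundary ∂_1: C_1 → C_0 sends each edge [p,q] (with p < q) to q − p. For instance
  ∂[1,2] = [2] − [1].
The resulting 4×4 matrix has rank 3, and its Smith normal form has invariant factors (1,1,1).

Computing H_k = (kernel of ∂_k) / (image of ∂_{k+1}):

  H_1: rank ker ∂_1 − rank ∂_2 = (4 − 3) − 0 = 1, and there is no ∂_2, so H_1 ≅ Z.

H_1 ≅ Z.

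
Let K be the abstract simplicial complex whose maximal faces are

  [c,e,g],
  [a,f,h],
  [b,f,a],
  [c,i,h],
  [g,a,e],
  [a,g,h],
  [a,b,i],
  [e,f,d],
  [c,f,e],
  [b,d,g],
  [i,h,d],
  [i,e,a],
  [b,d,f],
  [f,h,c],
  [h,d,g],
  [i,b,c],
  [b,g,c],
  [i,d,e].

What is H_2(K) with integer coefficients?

H_2 ≅ Z.

We work with the vertex ordering a < b < c < d < e < f < g < h < i. The simplices of K, each written with vertices in increasing order, are:

  0-simplices (9): a, b, c, d, e, f, g, h, i
  1-simplices (27): ab, ae, af, ag, ah, ai, bc, bd, bf, bg, bi, ce, cf, cg, ch, ci, de, df, dg, dh, di, ef, eg, ei, fh, gh, hi
  2-simplices (18): abf, abi, aeg, aei, afh, agh, bcg, bci, bdf, bdg, cef, ceg, cfh, chi, def, dei, dgh, dhi

so the chain groups are C_0 ≅ Z^9, C_1 ≅ Z^27, C_2 ≅ Z^18.

∂_1: C_1 → C_0 is given by ∂[p,q] = [q] − [p].
As a 9×27 matrix over Z this has rank 8, with invariant factors (1,1,1,1,1,1,1,1).

The boundary map ∂_2: C_2 → C_1 acts by ∂[p,q,r] = [q,r] − [p,r] + [p,q]. For instance
  ∂dhi = hi − di + dh,
  ∂dgh = gh − dh + dg.
As a 27×18 matrix over Z this has rank 17, with invariant factors (1,1,1,1,1,1,1,1,1,1,1,1,1,1,1,1,1).

From H_k ≅ ker(∂_k) / im(∂_{k+1}) we obtain:

  H_2: rank ker ∂_2 − rank ∂_3 = (18 − 17) − 0 = 1, and there is no ∂_3, so H_2 ≅ Z.

(K is a triangulation of the torus T^2.)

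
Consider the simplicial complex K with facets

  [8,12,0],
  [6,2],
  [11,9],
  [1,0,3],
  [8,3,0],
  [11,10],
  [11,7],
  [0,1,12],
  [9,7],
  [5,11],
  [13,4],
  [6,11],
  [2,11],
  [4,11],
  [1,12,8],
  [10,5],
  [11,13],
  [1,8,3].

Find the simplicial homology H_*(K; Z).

Fix the vertex order 0 < 1 < 2 < 3 < 4 < 5 < 6 < 7 < 8 < 9 < 10 < 11 < 12 < 13 and write every simplex with vertices in increasing order. Then dim K = 2 and the simplices of K are:

  0-simplices (14): [0], [1], [2], [3], [4], [5], [6], [7], [8], [9], [10], [11], [12], [13]
  1-simplices (21): [0,1], [0,3], [0,8], [0,12], [1,3], [1,8], [1,12], [2,6], [2,11], [3,8], [4,11], [4,13], [5,10], [5,11], [6,11], [7,9], [7,11], [8,12], [9,11], [10,11], [11,13]
  2-simplices (6): [0,1,3], [0,1,12], [0,3,8], [0,8,12], [1,3,8], [1,8,12]

giving chain groups C_0 ≅ Z^14, C_1 ≅ Z^21, C_2 ≅ Z^6.

The boundary map ∂_1: C_1 → C_0 sends each edge [p,q] (with p < q) to q − p. For instance
  ∂[8,12] = [12] − [8].
The resulting 14×21 matrix has rank 12, and its Smith normal form has invariant factors (1,1,1,1,1,1,1,1,1,1,1,1).

∂_2: C_2 → C_1 acts by ∂[p,q,r] = [q,r] − [p,r] + [p,q]. For instance
  ∂[0,8,12] = [8,12] − [0,12] + [0,8],
  ∂[0,3,8] = [3,8] − [0,8] + [0,3].
The resulting 21×6 matrix has rank 5, and its Smith normal form has invariant factors (1,1,1,1,1).

From H_k ≅ ker(∂_k) / im(∂_{k+1}) we obtain:

  H_0: rank C_0 − rank ∂_1 = 14 − 12 = 2, and the invariant factors of ∂_1 are all 1, so H_0 = Z^2.
  H_1: rank ker ∂_1 − rank ∂_2 = (21 − 12) − 5 = 4, and the invariant factors of ∂_2 are all 1, so H_1 = Z^4.
  H_2: rank ker ∂_2 − rank ∂_3 = (6 − 5) − 0 = 1, and there is no ∂_3, so H_2 = Z.

As a check, the Euler characteristic is 14 − 21 + 6 = -1, which agrees with 2 − 4 + 1 = -1.

H_0 = Z^2,  H_1 = Z^4,  H_2 = Z.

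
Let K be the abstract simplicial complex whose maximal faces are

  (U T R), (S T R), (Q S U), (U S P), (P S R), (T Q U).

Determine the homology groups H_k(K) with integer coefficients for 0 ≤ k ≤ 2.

K has 6 vertices, 12 edges, 6 triangles.
rank ∂_0 = 0, rank ∂_1 = 5 ⇒ b_0 = 6 − 0 − 5 = 1; all invariant factors of ∂_1 are 1 so no torsion. So H_0 = Z.
rank ∂_1 = 5, rank ∂_2 = 6 ⇒ b_1 = 12 − 5 − 6 = 1; all invariant factors of ∂_2 are 1 so no torsion. So H_1 = Z.
rank ∂_2 = 6, rank ∂_3 = 0 ⇒ b_2 = 6 − 6 − 0 = 0. So H_2 = 0.

H_0 = Z,  H_1 = Z,  H_2 = 0.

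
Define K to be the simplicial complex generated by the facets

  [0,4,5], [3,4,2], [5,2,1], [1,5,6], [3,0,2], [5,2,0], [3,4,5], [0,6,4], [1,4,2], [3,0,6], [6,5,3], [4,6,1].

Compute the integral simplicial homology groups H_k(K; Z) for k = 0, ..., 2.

H_0 = Z,  H_1 = Z_2,  H_2 = 0.

K has 7 vertices, 18 edges, 12 triangles.
rank ∂_0 = 0, rank ∂_1 = 6 ⇒ b_0 = 7 − 0 − 6 = 1; all invariant factors of ∂_1 are 1 so no torsion. So H_0 ≅ Z.
rank ∂_1 = 6, rank ∂_2 = 12 ⇒ b_1 = 18 − 6 − 12 = 0; ∂_2 has invariant factor(s) [2] giving torsion. So H_1 ≅ Z_2.
rank ∂_2 = 12, rank ∂_3 = 0 ⇒ b_2 = 12 − 12 − 0 = 0. So H_2 ≅ 0.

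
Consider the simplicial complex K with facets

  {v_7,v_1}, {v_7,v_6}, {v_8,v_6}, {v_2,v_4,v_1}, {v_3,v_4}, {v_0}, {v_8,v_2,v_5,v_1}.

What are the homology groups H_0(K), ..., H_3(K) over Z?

H_0 ≅ Z^2,  H_1 ≅ Z,  H_2 = 0,  H_3 = 0.

Take the total order v_0 < v_1 < v_2 < v_3 < v_4 < v_5 < v_6 < v_7 < v_8 on the vertex set. Then K (dimension 3) consists of the simplices:

  0-simplices (9): [v_0], [v_1], [v_2], [v_3], [v_4], [v_5], [v_6], [v_7], [v_8]
  1-simplices (12): [v_1,v_2], [v_1,v_4], [v_1,v_5], [v_1,v_7], [v_1,v_8], [v_2,v_4], [v_2,v_5], [v_2,v_8], [v_3,v_4], [v_5,v_8], [v_6,v_7], [v_6,v_8]
  2-simplices (5): [v_1,v_2,v_4], [v_1,v_2,v_5], [v_1,v_2,v_8], [v_1,v_5,v_8], [v_2,v_5,v_8]
  3-simplices (1): [v_1,v_2,v_5,v_8]

so the chain groups are C_0 ≅ Z^9, C_1 ≅ Z^12, C_2 ≅ Z^5, C_3 ≅ Z^1.

∂_1: C_1 → C_0 sends each edge [p,q] (with p < q) to q − p.
The 9×12 boundary matrix has rank 7 and Smith normal form diag(1,1,1,1,1,1,1).

The boundary map ∂_2: C_2 → C_1 maps a triangle to the signed sum of its edges. For instance
  ∂[v_1,v_5,v_8] = [v_5,v_8] − [v_1,v_8] + [v_1,v_5],
  ∂[v_1,v_2,v_4] = [v_2,v_4] − [v_1,v_4] + [v_1,v_2].
As a 12×5 matrix over Z this has rank 4, with invariant factors (1,1,1,1).

∂_3: C_3 → C_2 sends each 3-simplex σ to the alternating sum Σ_i (−1)^i (σ with its i-th vertex removed). For instance
  ∂[v_1,v_2,v_5,v_8] = [v_2,v_5,v_8] − [v_1,v_5,v_8] + [v_1,v_2,v_8] − [v_1,v_2,v_5].
As a 5×1 matrix over Z this has rank 1, with invariant factors (1).

Reading off H_k = ker ∂_k / im ∂_{k+1}:

  H_0: rank C_0 − rank ∂_1 = 9 − 7 = 2, and the invariant factors of ∂_1 are all 1, so H_0 = Z^2.
  H_1: rank ker ∂_1 − rank ∂_2 = (12 − 7) − 4 = 1, and the invariant factors of ∂_2 are all 1, so H_1 = Z.
  H_2: rank ker ∂_2 − rank ∂_3 = (5 − 4) − 1 = 0, and the invariant factors of ∂_3 are all 1, so H_2 = 0.
  H_3: rank ker ∂_3 − rank ∂_4 = (1 − 1) − 0 = 0, and there is no ∂_4, so H_3 = 0.

As a check, the Euler characteristic is 9 − 12 + 5 − 1 = 1, which agrees with 2 − 1 + 0 − 0 = 1.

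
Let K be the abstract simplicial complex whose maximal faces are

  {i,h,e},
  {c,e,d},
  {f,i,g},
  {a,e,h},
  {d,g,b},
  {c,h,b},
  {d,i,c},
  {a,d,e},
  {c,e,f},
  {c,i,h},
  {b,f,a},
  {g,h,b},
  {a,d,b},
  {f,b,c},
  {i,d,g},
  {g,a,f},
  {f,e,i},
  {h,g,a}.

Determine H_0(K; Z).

Fix the vertex order a < b < c < d < e < f < g < h < i and write every simplex with vertices in increasing order. Then dim K = 2 and the simplices of K are:

  0-simplices (9): a, b, c, d, e, f, g, h, i
  1-simplices (27): ab, ad, ae, af, ag, ah, bc, bd, bf, bg, bh, cd, ce, cf, ch, ci, de, dg, di, ef, eh, ei, fg, fi, gh, gi, hi
  2-simplices (18): abd, abf, ade, aeh, afg, agh, bcf, bch, bdg, bgh, cde, cdi, cef, chi, dgi, efi, ehi, fgi

Hence C_0 ≅ Z^9, C_1 ≅ Z^27, C_2 ≅ Z^18.

∂_1: C_1 → C_0 maps an edge to its endpoints' difference, ∂[p,q] = q − p.
This gives a 9×27 integer matrix of rank 8; reducing to Smith normal form yields diagonal entries (1,1,1,1,1,1,1,1).

The boundary map ∂_2: C_2 → C_1 maps a triangle to the signed sum of its edges. For instance
  ∂afg = fg − ag + af,
  ∂dgi = gi − di + dg.
The resulting 27×18 matrix has rank 18, and its Smith normal form has invariant factors (1,1,1,1,1,1,1,1,1,1,1,1,1,1,1,1,1,2).

From H_k ≅ ker(∂_k) / im(∂_{k+1}) we obtain:

  H_0: rank C_0 − rank ∂_1 = 9 − 8 = 1, and the invariant factors of ∂_1 are all 1, so H_0 = Z.

H_0 = Z.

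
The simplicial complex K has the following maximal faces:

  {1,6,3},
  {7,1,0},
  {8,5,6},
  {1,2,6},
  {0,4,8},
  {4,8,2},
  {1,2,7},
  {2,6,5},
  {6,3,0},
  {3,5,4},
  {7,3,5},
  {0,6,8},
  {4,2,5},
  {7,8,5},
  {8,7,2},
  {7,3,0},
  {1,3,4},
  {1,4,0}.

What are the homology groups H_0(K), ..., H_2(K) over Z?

Fix the vertex order 0 < 1 < 2 < 3 < 4 < 5 < 6 < 7 < 8 and write every simplex with vertices in increasing order. Then dim K = 2 and the simplices of K are:

  0-simplices (9): [0], [1], [2], [3], [4], [5], [6], [7], [8]
  1-simplices (27): (27 of them)
  2-simplices (18): [0,1,4], [0,1,7], [0,3,6], [0,3,7], [0,4,8], [0,6,8], [1,2,6], [1,2,7], [1,3,4], [1,3,6], [2,4,5], [2,4,8], [2,5,6], [2,7,8], [3,4,5], [3,5,7], [5,6,8], [5,7,8]

Hence C_0 ≅ Z^9, C_1 ≅ Z^27, C_2 ≅ Z^18.

Boundary ∂_1: C_1 → C_0 is given by ∂[p,q] = [q] − [p]. For instance
  ∂[1,3] = [3] − [1].
This gives a 9×27 integer matrix of rank 8; reducing to Smith normal form yields diagonal entries (1,1,1,1,1,1,1,1).

∂_2: C_2 → C_1 acts by ∂[p,q,r] = [q,r] − [p,r] + [p,q]. For instance
  ∂[0,1,7] = [1,7] − [0,7] + [0,1],
  ∂[3,4,5] = [4,5] − [3,5] + [3,4].
The resulting 27×18 matrix has rank 18, and its Smith normal form has invariant factors (1,1,1,1,1,1,1,1,1,1,1,1,1,1,1,1,1,2).

Computing H_k = (kernel of ∂_k) / (image of ∂_{k+1}):

  H_0: rank C_0 − rank ∂_1 = 9 − 8 = 1, and the invariant factors of ∂_1 are all 1, so H_0 = Z.
  H_1: rank ker ∂_1 − rank ∂_2 = (27 − 8) − 18 = 1, and ∂_2 has invariant factor 2 > 1, so H_1 = Z ⊕ Z/2Z.
  H_2: rank ker ∂_2 − rank ∂_3 = (18 − 18) − 0 = 0, and there is no ∂_3, so H_2 = 0.

(K is a triangulation of the Klein bottle.)

H_0 ≅ Z,  H_1 ≅ Z ⊕ Z/2Z,  H_2 = 0.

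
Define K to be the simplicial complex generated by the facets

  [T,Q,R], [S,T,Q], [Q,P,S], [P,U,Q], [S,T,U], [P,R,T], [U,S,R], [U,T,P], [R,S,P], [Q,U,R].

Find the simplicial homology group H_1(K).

H_1 ≅ Z_2.

K has 6 vertices, 15 edges, 10 triangles.
rank ∂_1 = 5, rank ∂_2 = 10 ⇒ b_1 = 15 − 5 − 10 = 0; ∂_2 has invariant factor(s) [2] giving torsion. So H_1 = Z_2.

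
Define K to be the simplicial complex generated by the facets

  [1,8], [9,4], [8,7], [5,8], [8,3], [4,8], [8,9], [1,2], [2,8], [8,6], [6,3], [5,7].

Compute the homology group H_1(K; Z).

We work with the vertex ordering 1 < 2 < 3 < 4 < 5 < 6 < 7 < 8 < 9. The simplices of K, each written with vertices in increasing order, are:

  0-simplices (9): [1], [2], [3], [4], [5], [6], [7], [8], [9]
  1-simplices (12): [1,2], [1,8], [2,8], [3,6], [3,8], [4,8], [4,9], [5,7], [5,8], [6,8], [7,8], [8,9]

giving chain groups C_0 ≅ Z^9, C_1 ≅ Z^12.

Boundary ∂_1: C_1 → C_0 is given by ∂[p,q] = [q] − [p]. For instance
  ∂[2,8] = [8] − [2].
As a 9×12 matrix over Z this has rank 8, with invariant factors (1,1,1,1,1,1,1,1).

Now H_k = ker ∂_k / im ∂_{k+1}, so:

  H_1: rank ker ∂_1 − rank ∂_2 = (12 − 8) − 0 = 4, and there is no ∂_2, so H_1 = Z^4.

(K is a triangulation of a wedge of 4 circles.)

H_1 ≅ Z^4.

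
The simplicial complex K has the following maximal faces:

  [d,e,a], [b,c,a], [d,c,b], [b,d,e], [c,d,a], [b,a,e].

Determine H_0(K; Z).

Fix the vertex order a < b < c < d < e and write every simplex with vertices in increasing order. Then dim K = 2 and the simplices of K are:

  0-simplices (5): a, b, c, d, e
  1-simplices (9): ab, ac, ad, ae, bc, bd, be, cd, de
  2-simplices (6): abc, abe, acd, ade, bcd, bde

giving chain groups C_0 ≅ Z^5, C_1 ≅ Z^9, C_2 ≅ Z^6.

∂_1: C_1 → C_0 sends each edge [p,q] (with p < q) to q − p.
As a 5×9 matrix over Z this has rank 4, with invariant factors (1,1,1,1).

∂_2: C_2 → C_1 maps a triangle to the signed sum of its edges. For instance
  ∂acd = cd − ad + ac,
  ∂ade = de − ae + ad.
The resulting 9×6 matrix has rank 5, and its Smith normal form has invariant factors (1,1,1,1,1).

Reading off H_k = ker ∂_k / im ∂_{k+1}:

  H_0: rank C_0 − rank ∂_1 = 5 − 4 = 1, and the invariant factors of ∂_1 are all 1, so H_0 = Z.

H_0 ≅ Z.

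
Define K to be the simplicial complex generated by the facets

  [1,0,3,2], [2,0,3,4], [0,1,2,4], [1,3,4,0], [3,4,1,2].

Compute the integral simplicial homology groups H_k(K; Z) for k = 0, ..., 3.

H_0 ≅ Z,  H_1 = 0,  H_2 = 0,  H_3 ≅ Z.

Order the vertices as 0 < 1 < 2 < 3 < 4. Listing each simplex with vertices in this order, K has dimension 3 with simplices:

  0-simplices (5): [0], [1], [2], [3], [4]
  1-simplices (10): [0,1], [0,2], [0,3], [0,4], [1,2], [1,3], [1,4], [2,3], [2,4], [3,4]
  2-simplices (10): [0,1,2], [0,1,3], [0,1,4], [0,2,3], [0,2,4], [0,3,4], [1,2,3], [1,2,4], [1,3,4], [2,3,4]
  3-simplices (5): [0,1,2,3], [0,1,2,4], [0,1,3,4], [0,2,3,4], [1,2,3,4]

Hence C_0 ≅ Z^5, C_1 ≅ Z^10, C_2 ≅ Z^10, C_3 ≅ Z^5.

The boundary map ∂_1: C_1 → C_0 is given by ∂[p,q] = [q] − [p]. For instance
  ∂[0,3] = [3] − [0].
This gives a 5×10 integer matrix of rank 4; reducing to Smith normal form yields diagonal entries (1,1,1,1).

The boundary map ∂_2: C_2 → C_1 sends each 2-simplex [p,q,r] to [q,r] − [p,r] + [p,q]. For instance
  ∂[0,1,3] = [1,3] − [0,3] + [0,1],
  ∂[0,3,4] = [3,4] − [0,4] + [0,3].
The 10×10 boundary matrix has rank 6 and Smith normal form diag(1,1,1,1,1,1).

∂_3: C_3 → C_2 sends each 3-simplex σ to the alternating sum Σ_i (−1)^i (σ with its i-th vertex removed). For instance
  ∂[0,2,3,4] = [2,3,4] − [0,3,4] + [0,2,4] − [0,2,3],
  ∂[1,2,3,4] = [2,3,4] − [1,3,4] + [1,2,4] − [1,2,3].
As a 10×5 matrix over Z this has rank 4, with invariant factors (1,1,1,1).

Now H_k = ker ∂_k / im ∂_{k+1}, so:

  H_0: rank C_0 − rank ∂_1 = 5 − 4 = 1, and the invariant factors of ∂_1 are all 1, so H_0 = Z.
  H_1: rank ker ∂_1 − rank ∂_2 = (10 − 4) − 6 = 0, and the invariant factors of ∂_2 are all 1, so H_1 = 0.
  H_2: rank ker ∂_2 − rank ∂_3 = (10 − 6) − 4 = 0, and the invariant factors of ∂_3 are all 1, so H_2 = 0.
  H_3: rank ker ∂_3 − rank ∂_4 = (5 − 4) − 0 = 1, and there is no ∂_4, so H_3 = Z.

As a check, the Euler characteristic is 5 − 10 + 10 − 5 = 0, which agrees with 1 − 0 + 0 − 1 = 0.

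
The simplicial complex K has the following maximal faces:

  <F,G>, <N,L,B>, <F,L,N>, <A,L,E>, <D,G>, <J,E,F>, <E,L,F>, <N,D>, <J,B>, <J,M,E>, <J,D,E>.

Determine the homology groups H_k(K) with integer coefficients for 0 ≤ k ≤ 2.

H_0 = Z,  H_1 = Z^3,  H_2 = 0.

We work with the vertex ordering A < B < D < E < F < G < J < L < M < N. The simplices of K, each written with vertices in increasing order, are:

  0-simplices (10): A, B, D, E, F, G, J, L, M, N
  1-simplices (19): AE, AL, BJ, BL, BN, DE, DG, DJ, DN, EF, EJ, EL, EM, FG, FJ, FL, FN, JM, LN
  2-simplices (7): AEL, BLN, DEJ, EFJ, EFL, EJM, FLN

so the chain groups are C_0 ≅ Z^10, C_1 ≅ Z^19, C_2 ≅ Z^7.

Boundary ∂_1: C_1 → C_0 maps an edge to its endpoints' difference, ∂[p,q] = q − p. For instance
  ∂FN = N − F.
This gives a 10×19 integer matrix of rank 9; reducing to Smith normal form yields diagonal entries (1,1,1,1,1,1,1,1,1).

∂_2: C_2 → C_1 acts by ∂[p,q,r] = [q,r] − [p,r] + [p,q]. For instance
  ∂BLN = LN − BN + BL,
  ∂EFL = FL − EL + EF.
The 19×7 boundary matrix has rank 7 and Smith normal form diag(1,1,1,1,1,1,1).

Now H_k = ker ∂_k / im ∂_{k+1}, so:

  H_0: rank C_0 − rank ∂_1 = 10 − 9 = 1, and the invariant factors of ∂_1 are all 1, so H_0 ≅ Z.
  H_1: rank ker ∂_1 − rank ∂_2 = (19 − 9) − 7 = 3, and the invariant factors of ∂_2 are all 1, so H_1 ≅ Z^3.
  H_2: rank ker ∂_2 − rank ∂_3 = (7 − 7) − 0 = 0, and there is no ∂_3, so H_2 ≅ 0.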